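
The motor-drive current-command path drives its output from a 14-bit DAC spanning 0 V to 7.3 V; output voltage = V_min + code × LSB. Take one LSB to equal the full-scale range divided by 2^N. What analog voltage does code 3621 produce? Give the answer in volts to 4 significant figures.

1.613 V

Span = 7.3 V. LSB = 7.3 V / 2^14.
V_out = V_min + code × LSB = 0 V + 3621 × 7.3 V / 16384
      = 0 + 1.61336 = 1.61336 V.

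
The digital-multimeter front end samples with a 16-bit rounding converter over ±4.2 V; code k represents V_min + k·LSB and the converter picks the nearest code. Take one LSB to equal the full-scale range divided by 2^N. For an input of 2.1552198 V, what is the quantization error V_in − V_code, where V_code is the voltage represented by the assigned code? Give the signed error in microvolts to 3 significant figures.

The full-scale span is 4.2 − (-4.2) = 8.4 V. LSB = 8.4 V / 2^16 ≈ 128.2 µV.
(V_in − V_min)/LSB = (2.1552198 − (-4.2)) × 65536/8.4 = 49582.8196 → nearest code k = 49583.
V_code = V_min + k × range/2^16 = -4.2 + 49583 × 8.4/65536 = 2.1552429199 V.
Error = V_in − V_code = 2.1552198 − (2.1552429199) = −23.1 µV.

−23.1 µV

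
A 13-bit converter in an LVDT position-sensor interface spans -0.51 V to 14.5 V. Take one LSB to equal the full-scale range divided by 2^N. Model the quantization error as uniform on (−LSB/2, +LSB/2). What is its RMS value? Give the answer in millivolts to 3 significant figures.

0.529 mV

Full-scale range = 14.5 V − (-0.51 V) = 15.01 V.
LSB = 15.01 V ÷ 2^13 = 15.01/8192 V = 1.8323 mV.
RMS of a uniform error over width LSB is LSB/√12 = 0.529 mV.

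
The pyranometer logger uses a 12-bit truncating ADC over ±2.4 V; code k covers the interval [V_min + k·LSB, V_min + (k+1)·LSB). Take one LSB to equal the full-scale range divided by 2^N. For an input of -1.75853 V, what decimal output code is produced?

547

The full-scale span is 2.4 − (-2.4) = 4.8 V. LSB = 4.8 V / 2^12 ≈ 1.172 mV.
V_in − V_min = -1.75853 − (-2.4) = 0.64147 V.
Divide by LSB: 0.64147 × 4096/4.8 = 547.3877.
Truncating gives code 547.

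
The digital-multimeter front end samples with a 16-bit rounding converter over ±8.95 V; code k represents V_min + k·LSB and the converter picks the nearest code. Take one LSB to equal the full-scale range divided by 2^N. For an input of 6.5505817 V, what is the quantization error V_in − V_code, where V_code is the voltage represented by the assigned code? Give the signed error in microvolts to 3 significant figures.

+49.2 µV

The full-scale span is 8.95 − (-8.95) = 17.9 V. LSB = 17.9 V / 2^16 ≈ 273.1 µV.
(6.5505817 − (-8.95)) / LSB = 15.5005817 × 65536/17.9 = 56751.1800. Nearest integer: k = 56751.
Reconstructed level: -8.95 + 56751 × 17.9/65536 V = 6.5505325317 V.
V_in − V_code = 6.5505817 − (6.5505325317) = +49.2 µV.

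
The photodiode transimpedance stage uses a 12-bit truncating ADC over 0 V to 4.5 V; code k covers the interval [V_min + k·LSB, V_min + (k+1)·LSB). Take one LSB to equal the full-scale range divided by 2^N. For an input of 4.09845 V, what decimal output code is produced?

V_FS = 4.5 V. LSB = 4.5 V / 2^12 ≈ 1.099 mV.
code = ⌊(V_in − V_min)/LSB⌋ = ⌊(V_in − V_min) × 2^12 / range⌋
     = ⌊(4.09845 − (0)) × 4096 / 4.5⌋ = ⌊4.09845 × 4096/4.5⌋
     = ⌊3730.500⌋ = 3730.

3730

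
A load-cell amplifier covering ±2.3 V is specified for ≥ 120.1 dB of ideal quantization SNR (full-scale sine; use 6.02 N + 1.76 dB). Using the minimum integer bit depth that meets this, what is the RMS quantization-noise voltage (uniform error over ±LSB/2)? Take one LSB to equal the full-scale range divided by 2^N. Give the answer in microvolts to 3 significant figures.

The full-scale span is 2.3 − (-2.3) = 4.6 V.
N ≥ (120.1 − 1.76)/6.02 = 19.658 → N_min = 20.
LSB = 4.6 V ÷ 2^20 = 4.6/1048576 V = 4.3869 µV.
RMS noise = LSB/√12 = 1.27 µV.

1.27 µV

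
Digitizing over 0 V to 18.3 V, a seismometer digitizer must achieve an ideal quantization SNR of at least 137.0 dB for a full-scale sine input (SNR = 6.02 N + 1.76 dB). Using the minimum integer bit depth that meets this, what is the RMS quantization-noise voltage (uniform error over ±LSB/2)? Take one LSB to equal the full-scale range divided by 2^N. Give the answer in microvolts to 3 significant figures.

Full-scale range = 18.3 V.
Solving 6.02 N ≥ 137.0 − 1.76: N ≥ 22.465. Round up → N = 23.
LSB = 18.3 V / 2^23 = 2.1815 µV.
V_rms = LSB/√12 = 0.630 µV.

0.630 µV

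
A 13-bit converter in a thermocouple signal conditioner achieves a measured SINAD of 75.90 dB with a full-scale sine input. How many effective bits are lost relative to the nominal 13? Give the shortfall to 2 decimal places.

0.68 bits

N_eff = (75.90 − 1.76)/6.02 = 12.3156 bits.
13 − 12.3156 = 0.68 bits below nominal.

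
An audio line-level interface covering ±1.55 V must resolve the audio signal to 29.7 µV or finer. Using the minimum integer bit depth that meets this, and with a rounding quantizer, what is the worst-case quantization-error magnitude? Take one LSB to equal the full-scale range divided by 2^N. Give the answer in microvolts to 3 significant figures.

11.8 µV

The full-scale span is 1.55 − (-1.55) = 3.1 V.
Levels needed ≥ 3.1/29.7 µV = 104400. 2^17 = 131072 suffices, so N_min = 17.
LSB = 3.1 V / 2^17 = 23.651 µV.
|e|_max = LSB/2 = 11.8 µV.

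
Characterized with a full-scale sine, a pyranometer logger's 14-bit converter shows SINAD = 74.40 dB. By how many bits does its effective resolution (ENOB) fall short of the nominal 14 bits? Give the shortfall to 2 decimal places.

N_eff = (74.40 − 1.76)/6.02 = 12.0664 bits.
Shortfall = 14 − 12.0664 = 1.9336 bits.

1.93 bits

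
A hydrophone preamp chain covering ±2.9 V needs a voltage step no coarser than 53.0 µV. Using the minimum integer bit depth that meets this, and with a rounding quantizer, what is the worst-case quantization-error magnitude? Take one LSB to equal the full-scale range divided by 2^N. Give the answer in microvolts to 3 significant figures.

22.1 µV

Full-scale range = 2.9 V − (-2.9 V) = 5.8 V.
Need 2^N ≥ 5.8 V / 53.0 µV = 109400 → N_min = 17.
LSB = 5.8 V / 2^17 = 44.250 µV.
|e|_max = LSB/2 = 22.1 µV.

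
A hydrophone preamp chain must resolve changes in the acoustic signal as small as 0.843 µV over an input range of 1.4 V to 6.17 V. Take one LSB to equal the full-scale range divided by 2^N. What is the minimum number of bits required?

23 bits

Full-scale range = 6.17 V − (1.4 V) = 4.77 V.
4.77 V / 0.843 µV = 5.658e6. Since 2^22 = 4194304 and 2^23 = 8388608, N = 23.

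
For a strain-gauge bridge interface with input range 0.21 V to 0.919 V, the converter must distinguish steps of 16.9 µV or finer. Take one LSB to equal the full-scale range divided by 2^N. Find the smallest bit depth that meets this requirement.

16 bits

The full-scale span is 0.919 − (0.21) = 0.709 V.
Required number of levels: 0.709/16.9 µV = 41953; smallest N with 2^N ≥ that is 16.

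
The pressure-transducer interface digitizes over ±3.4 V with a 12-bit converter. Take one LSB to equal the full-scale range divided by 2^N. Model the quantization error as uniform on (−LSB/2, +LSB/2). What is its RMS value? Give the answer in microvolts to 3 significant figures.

479 µV

Span: 3.4 V − (-3.4 V) = 6.8 V.
LSB = 6.8 V ÷ 2^12 = 6.8/4096 V = 1.6602 mV.
σ_q = LSB/√12 = 1.6602 mV/3.4641 = 479 µV.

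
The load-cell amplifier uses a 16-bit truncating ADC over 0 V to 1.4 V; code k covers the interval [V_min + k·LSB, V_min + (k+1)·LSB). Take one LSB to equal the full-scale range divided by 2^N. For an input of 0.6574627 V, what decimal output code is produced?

30776

V_FS = 1.4 V. LSB = 1.4 V / 2^16 ≈ 21.36 µV.
(V_in − V_min) × 2^16/range = (0.6574627 − (0)) × 65536/1.4 = 30776.768.
Floor → code = 30776.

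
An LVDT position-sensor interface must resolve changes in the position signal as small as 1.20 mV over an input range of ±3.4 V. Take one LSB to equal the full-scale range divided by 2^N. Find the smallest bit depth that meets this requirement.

13 bits

Range = 3.4 − (-3.4) = 6.8 V.
Levels needed ≥ 6.8/1.20 mV = 5667. 2^13 = 8192 suffices, so N_min = 13.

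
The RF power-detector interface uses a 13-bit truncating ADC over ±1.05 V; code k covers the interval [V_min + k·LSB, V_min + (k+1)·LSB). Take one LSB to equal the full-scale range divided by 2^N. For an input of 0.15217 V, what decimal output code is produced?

The full-scale span is 1.05 − (-1.05) = 2.1 V. LSB = 2.1 V / 2^13 ≈ 256.3 µV.
V_in − V_min = 0.15217 − (-1.05) = 1.20217 V.
Divide by LSB: 1.20217 × 8192/2.1 = 4689.6079.
Truncating gives code 4689.

4689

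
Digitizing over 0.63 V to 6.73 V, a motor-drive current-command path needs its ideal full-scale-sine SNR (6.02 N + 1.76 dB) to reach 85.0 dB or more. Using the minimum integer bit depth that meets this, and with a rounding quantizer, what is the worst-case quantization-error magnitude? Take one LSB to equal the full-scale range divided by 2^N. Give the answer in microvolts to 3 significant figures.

Range = 6.73 − (0.63) = 6.1 V.
N ≥ (85.0 − 1.76)/6.02 = 13.827 → N_min = 14.
Step size = 6.1/16384 V = 372.31 µV.
Half an LSB is 186 µV.

186 µV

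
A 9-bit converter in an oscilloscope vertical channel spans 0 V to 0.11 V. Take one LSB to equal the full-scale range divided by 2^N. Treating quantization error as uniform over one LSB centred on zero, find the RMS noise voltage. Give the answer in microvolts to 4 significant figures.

Span = 0.11 V.
Step size = 0.11/512 V = 214.844 µV.
V_rms = LSB/√12 = 214.844 µV / √12 = 62.02 µV.

62.02 µV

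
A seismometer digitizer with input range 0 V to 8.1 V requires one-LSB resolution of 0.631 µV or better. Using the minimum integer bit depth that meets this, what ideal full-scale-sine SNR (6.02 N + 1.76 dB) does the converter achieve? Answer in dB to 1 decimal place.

Full-scale range = 8.1 V.
Levels needed ≥ 8.1/0.631 µV = 1.284e7. 2^24 = 16777216 suffices, so N_min = 24.
Ideal SNR at N = 24: 6.02·24 + 1.76 = 146.2 dB.

146.2 dB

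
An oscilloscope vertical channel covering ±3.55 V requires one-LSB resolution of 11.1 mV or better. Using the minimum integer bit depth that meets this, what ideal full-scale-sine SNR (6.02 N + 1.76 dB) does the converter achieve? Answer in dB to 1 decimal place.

Full-scale range = 3.55 V − (-3.55 V) = 7.1 V.
Levels needed ≥ 7.1/11.1 mV = 639.6. 2^10 = 1024 suffices, so N_min = 10.
SNR = 6.02 × 10 + 1.76 = 61.96 dB.

62.0 dB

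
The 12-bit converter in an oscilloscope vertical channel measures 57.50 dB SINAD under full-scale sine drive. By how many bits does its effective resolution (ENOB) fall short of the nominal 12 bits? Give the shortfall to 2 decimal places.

ENOB = (SINAD − 1.76)/6.02 = (57.50 − 1.76)/6.02 = 9.2591 bits.
Shortfall = 12 − 9.2591 = 2.7409 bits.

2.74 bits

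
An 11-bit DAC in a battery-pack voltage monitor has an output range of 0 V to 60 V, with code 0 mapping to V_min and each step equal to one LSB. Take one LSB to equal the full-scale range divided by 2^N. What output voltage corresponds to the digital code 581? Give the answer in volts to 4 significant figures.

Full-scale range = 60 V. LSB = 60 V / 2^11.
V_out = 0 + 581 × (60/2048) V
      = 0 + 17.0215 = 17.0215 V.

17.02 V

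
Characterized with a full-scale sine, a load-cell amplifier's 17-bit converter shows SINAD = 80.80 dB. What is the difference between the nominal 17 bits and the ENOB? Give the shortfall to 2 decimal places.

3.87 bits

ENOB = (SINAD − 1.76)/6.02 = (80.80 − 1.76)/6.02 = 13.1296 bits.
17 − 13.1296 = 3.87 bits below nominal.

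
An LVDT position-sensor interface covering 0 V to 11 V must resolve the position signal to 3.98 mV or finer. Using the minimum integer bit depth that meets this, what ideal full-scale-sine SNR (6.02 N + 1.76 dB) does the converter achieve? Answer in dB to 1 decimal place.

74.0 dB

Span = 11 V.
Need 2^N ≥ 11 V / 3.98 mV = 2764 → N_min = 12.
Ideal SNR at N = 12: 6.02·12 + 1.76 = 74.0 dB.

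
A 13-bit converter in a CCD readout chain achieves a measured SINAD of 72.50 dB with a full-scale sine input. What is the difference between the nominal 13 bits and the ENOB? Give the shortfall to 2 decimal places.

1.25 bits

N_eff = (72.50 − 1.76)/6.02 = 11.7508 bits.
Lost resolution: 13 − 11.7508 = 1.2492 bits.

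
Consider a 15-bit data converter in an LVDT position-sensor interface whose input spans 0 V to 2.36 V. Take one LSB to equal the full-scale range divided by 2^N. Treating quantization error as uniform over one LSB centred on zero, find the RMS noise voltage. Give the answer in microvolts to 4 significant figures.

20.79 µV

Range is 2.36 V.
Step size = 2.36/32768 V = 72.0215 µV.
σ_q = LSB/√12 = 72.0215 µV/3.4641 = 20.79 µV.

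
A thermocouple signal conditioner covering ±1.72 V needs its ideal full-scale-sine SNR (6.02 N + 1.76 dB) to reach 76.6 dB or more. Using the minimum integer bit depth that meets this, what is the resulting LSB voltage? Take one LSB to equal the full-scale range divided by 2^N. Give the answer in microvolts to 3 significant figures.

The full-scale span is 1.72 − (-1.72) = 3.44 V.
6.02 N + 1.76 ≥ 76.6 gives N ≥ 12.432, so the minimum integer is 13.
LSB = 3.44 V / 2^13 = 420 µV.

420 µV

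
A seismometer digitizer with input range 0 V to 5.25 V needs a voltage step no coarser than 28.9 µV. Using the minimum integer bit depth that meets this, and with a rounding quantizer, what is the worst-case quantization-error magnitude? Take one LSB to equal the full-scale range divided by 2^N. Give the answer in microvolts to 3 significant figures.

10.0 µV

V_FS = 5.25 V.
Need 2^N ≥ 5.25 V / 28.9 µV = 181700 → N_min = 18.
One LSB is 5.25 V / 262144 = 20.027 µV.
|e|_max = LSB/2 = 10.0 µV.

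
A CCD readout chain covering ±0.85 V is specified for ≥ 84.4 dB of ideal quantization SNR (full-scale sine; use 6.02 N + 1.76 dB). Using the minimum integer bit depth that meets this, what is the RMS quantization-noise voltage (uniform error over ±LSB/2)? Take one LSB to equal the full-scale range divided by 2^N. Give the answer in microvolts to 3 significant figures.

Full-scale range = 0.85 V − (-0.85 V) = 1.7 V.
Required N = ⌈(84.4 − 1.76)/6.02⌉ = ⌈13.728⌉ = 14.
One LSB is 1.7 V / 16384 = 103.76 µV.
RMS noise = LSB/√12 = 30.0 µV.

30.0 µV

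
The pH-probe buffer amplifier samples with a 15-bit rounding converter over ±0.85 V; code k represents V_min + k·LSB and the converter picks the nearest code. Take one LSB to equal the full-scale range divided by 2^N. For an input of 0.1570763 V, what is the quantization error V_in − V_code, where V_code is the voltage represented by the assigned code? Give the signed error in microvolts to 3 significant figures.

−16.0 µV

Full-scale range = 0.85 V − (-0.85 V) = 1.7 V. LSB = 1.7 V / 2^15 ≈ 51.88 µV.
(V_in − V_min)/LSB = (0.1570763 − (-0.85)) × 32768/1.7 = 19411.6919 → nearest code k = 19412.
V_code = V_min + k × range/2^15 = -0.85 + 19412 × 1.7/32768 = 0.15709228516 V.
V_in − V_code = 0.1570763 − (0.15709228516) = −16.0 µV.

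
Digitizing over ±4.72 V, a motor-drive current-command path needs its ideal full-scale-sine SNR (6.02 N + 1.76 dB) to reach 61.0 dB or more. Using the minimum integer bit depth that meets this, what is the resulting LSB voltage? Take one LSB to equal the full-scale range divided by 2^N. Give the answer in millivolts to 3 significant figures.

9.22 mV

The full-scale span is 4.72 − (-4.72) = 9.44 V.
Required N = ⌈(61.0 − 1.76)/6.02⌉ = ⌈9.841⌉ = 10.
LSB = 9.44 V ÷ 2^10 = 9.44/1024 V = 9.22 mV.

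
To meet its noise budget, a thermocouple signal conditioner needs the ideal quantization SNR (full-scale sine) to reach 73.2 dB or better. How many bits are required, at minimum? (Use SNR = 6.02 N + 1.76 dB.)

12 bits

Solving 6.02 N ≥ 73.2 − 1.76: N ≥ 11.867. Round up → N = 12.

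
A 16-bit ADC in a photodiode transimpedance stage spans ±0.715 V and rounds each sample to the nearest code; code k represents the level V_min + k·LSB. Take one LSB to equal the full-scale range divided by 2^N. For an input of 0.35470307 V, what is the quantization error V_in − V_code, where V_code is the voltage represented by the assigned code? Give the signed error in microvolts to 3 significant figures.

−3.96 µV

The full-scale span is 0.715 − (-0.715) = 1.43 V. LSB = 1.43 V / 2^16 ≈ 21.82 µV.
(0.35470307 − (-0.715)) / LSB = 1.06970307 × 65536/1.43 = 49023.8185. Nearest integer: k = 49024.
V_code = V_min + k × range/2^16 = -0.715 + 49024 × 1.43/65536 = 0.35470703125 V.
e = 0.35470307 − (0.35470703125) = −3.96 µV.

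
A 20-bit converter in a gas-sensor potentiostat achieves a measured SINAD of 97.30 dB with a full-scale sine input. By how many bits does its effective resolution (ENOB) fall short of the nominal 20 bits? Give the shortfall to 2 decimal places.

4.13 bits

Effective bits = (97.30 − 1.76)/6.02 = 15.8704.
Shortfall = 20 − 15.8704 = 4.1296 bits.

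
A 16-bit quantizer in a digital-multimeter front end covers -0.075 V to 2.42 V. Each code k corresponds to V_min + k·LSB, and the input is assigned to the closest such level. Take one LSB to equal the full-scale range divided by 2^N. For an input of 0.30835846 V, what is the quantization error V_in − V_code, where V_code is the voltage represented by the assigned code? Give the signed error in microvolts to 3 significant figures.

Range = 2.42 − (-0.075) = 2.495 V. LSB = 2.495 V / 2^16 ≈ 38.07 µV.
(V_in − V_min)/LSB = (0.30835846 − (-0.075)) × 65536/2.495 = 10069.6513 → nearest code k = 10070.
Reconstructed level: -0.075 + 10070 × 2.495/65536 V = 0.30837173462 V.
V_in − V_code = 0.30835846 − (0.30837173462) = −13.3 µV.

−13.3 µV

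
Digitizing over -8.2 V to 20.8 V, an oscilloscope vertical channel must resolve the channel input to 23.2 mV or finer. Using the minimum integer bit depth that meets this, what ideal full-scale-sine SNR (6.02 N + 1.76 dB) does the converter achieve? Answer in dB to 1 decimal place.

68.0 dB

Span: 20.8 V − (-8.2 V) = 29 V.
29 V / 23.2 mV = 1250. Since 2^10 = 1024 and 2^11 = 2048, N = 11.
SNR = 6.02 × 11 + 1.76 = 67.98 dB.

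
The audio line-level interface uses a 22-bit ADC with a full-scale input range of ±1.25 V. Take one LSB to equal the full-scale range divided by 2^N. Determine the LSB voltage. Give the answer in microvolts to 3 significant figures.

The full-scale span is 1.25 − (-1.25) = 2.5 V.
2^22 = 4194304 levels.
One LSB is 2.5 V / 4194304 = 0.596 µV.

0.596 µV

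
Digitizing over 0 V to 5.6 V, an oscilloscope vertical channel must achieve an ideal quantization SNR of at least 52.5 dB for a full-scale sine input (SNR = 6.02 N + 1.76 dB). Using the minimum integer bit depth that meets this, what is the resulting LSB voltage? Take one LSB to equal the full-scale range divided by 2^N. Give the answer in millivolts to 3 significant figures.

Range is 5.6 V.
6.02 N + 1.76 ≥ 52.5 gives N ≥ 8.429, so the minimum integer is 9.
One LSB is 5.6 V / 512 = 10.9 mV.

10.9 mV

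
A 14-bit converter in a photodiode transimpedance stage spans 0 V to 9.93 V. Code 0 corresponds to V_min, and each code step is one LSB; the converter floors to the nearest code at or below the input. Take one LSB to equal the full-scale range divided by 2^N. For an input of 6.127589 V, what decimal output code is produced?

Full-scale range = 9.93 V. LSB = 9.93 V / 2^14 ≈ 0.6061 mV.
(V_in − V_min) × 2^14/range = (6.127589 − (0)) × 16384/9.93 = 10110.213.
Floor → code = 10110.

10110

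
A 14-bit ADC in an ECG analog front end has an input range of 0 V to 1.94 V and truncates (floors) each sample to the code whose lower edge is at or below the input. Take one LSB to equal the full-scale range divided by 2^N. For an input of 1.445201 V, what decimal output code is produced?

Span = 1.94 V. LSB = 1.94 V / 2^14 ≈ 118.4 µV.
(V_in − V_min) × 2^14/range = (1.445201 − (0)) × 16384/1.94 = 12205.244.
Floor → code = 12205.

12205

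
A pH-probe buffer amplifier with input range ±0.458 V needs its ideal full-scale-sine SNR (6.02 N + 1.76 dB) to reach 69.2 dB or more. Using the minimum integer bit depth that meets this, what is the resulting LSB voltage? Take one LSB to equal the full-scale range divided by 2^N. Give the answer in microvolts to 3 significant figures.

224 µV

Span: 0.458 V − (-0.458 V) = 0.916 V.
N ≥ (69.2 − 1.76)/6.02 = 11.203 → N_min = 12.
One LSB is 0.916 V / 4096 = 224 µV.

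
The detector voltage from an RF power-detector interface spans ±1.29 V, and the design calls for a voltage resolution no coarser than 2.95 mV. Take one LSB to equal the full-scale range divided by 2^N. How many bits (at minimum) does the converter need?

10 bits

Range = 1.29 − (-1.29) = 2.58 V.
Required number of levels: 2.58/2.95 mV = 874.58; smallest N with 2^N ≥ that is 10.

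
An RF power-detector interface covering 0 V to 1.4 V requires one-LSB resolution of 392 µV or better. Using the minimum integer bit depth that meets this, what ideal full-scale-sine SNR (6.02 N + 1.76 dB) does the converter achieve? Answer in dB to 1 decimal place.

74.0 dB

V_FS = 1.4 V.
Need 2^N ≥ 1.4 V / 392 µV = 3571 → N_min = 12.
SNR = 6.02 × 12 + 1.76 = 74.00 dB.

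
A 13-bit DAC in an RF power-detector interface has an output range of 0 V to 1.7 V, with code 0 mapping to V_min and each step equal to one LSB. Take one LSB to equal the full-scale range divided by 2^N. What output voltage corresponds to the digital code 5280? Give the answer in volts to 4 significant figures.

1.096 V

Full-scale range = 1.7 V. LSB = 1.7 V / 2^13.
Output = V_min + (5280/8192) × range = 0 + 0.644531 × 1.7 V
      = 0 V + 1.09570 V = 1.09570 V.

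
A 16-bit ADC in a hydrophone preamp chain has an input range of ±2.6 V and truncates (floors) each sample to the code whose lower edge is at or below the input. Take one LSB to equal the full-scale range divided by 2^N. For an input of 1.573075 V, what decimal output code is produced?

The full-scale span is 2.6 − (-2.6) = 5.2 V. LSB = 5.2 V / 2^16 ≈ 79.35 µV.
V_in − V_min = 1.573075 − (-2.6) = 4.173075 V.
Divide by LSB: 4.173075 × 65536/5.2 = 52593.5852.
Truncating gives code 52593.

52593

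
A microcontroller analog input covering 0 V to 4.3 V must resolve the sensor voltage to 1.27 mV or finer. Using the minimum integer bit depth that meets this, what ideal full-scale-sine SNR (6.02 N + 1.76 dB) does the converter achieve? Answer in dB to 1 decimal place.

Full-scale range = 4.3 V.
Need 2^N ≥ 4.3 V / 1.27 mV = 3386 → N_min = 12.
6.02(12) + 1.76 = 74.00 dB.

74.0 dB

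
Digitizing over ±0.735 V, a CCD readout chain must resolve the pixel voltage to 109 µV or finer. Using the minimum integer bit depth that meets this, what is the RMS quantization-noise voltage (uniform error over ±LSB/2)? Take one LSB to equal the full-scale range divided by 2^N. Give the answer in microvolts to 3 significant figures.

25.9 µV

The full-scale span is 0.735 − (-0.735) = 1.47 V.
Levels needed ≥ 1.47/109 µV = 13490. 2^14 = 16384 suffices, so N_min = 14.
LSB = 1.47 V / 2^14 = 89.722 µV.
V_rms = LSB/√12 = 25.9 µV.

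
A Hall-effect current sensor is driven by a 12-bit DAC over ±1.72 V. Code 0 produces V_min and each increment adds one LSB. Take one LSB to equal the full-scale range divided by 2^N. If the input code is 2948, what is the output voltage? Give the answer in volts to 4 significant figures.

0.7559 V

Range = 1.72 − (-1.72) = 3.44 V. LSB = 3.44 V / 2^12.
V_out = -1.72 + 2948 × (3.44/4096) V
      = -1.72 V + 2.47586 V = 0.755859 V.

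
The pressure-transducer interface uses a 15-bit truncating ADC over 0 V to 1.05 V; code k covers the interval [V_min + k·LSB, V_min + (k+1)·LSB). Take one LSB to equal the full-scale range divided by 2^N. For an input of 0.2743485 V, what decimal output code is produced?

8561

Range is 1.05 V. LSB = 1.05 V / 2^15 ≈ 32.04 µV.
(V_in − V_min) × 2^15/range = (0.2743485 − (0)) × 32768/1.05 = 8561.763.
Floor → code = 8561.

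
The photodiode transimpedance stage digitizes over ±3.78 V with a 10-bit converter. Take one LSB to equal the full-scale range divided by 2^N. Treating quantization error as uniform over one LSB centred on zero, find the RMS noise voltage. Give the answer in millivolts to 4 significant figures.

Span: 3.78 V − (-3.78 V) = 7.56 V.
LSB = 7.56 V / 2^10 = 7.38281 mV.
σ_q = LSB/√12 = 7.38281 mV/3.4641 = 2.131 mV.

2.131 mV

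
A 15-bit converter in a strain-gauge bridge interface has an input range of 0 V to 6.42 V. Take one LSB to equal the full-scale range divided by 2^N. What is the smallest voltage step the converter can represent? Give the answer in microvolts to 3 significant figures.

V_FS = 6.42 V.
Number of codes = 2^15 = 32768.
LSB = 6.42 V ÷ 2^15 = 6.42/32768 V = 196 µV.

196 µV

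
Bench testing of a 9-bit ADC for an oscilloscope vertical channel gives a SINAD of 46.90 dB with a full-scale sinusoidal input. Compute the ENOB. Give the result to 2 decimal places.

7.50 bits

ENOB = (SINAD − 1.76) / 6.02 = (46.90 − 1.76) / 6.02 = 45.14 / 6.02 = 7.4983.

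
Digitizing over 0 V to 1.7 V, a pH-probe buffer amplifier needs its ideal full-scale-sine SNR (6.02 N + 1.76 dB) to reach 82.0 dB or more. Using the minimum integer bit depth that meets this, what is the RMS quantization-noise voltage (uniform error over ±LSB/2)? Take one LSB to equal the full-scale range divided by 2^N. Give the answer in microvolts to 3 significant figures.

30.0 µV

Full-scale range = 1.7 V.
Solving 6.02 N ≥ 82.0 − 1.76: N ≥ 13.329. Round up → N = 14.
Step size = 1.7/16384 V = 103.76 µV.
σ_q = LSB/√12 = 103.76 µV/3.4641 = 30.0 µV.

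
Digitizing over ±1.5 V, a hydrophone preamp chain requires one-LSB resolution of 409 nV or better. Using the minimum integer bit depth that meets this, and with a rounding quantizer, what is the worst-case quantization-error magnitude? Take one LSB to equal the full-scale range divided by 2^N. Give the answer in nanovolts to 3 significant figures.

Span: 1.5 V − (-1.5 V) = 3 V.
Levels needed ≥ 3/409 nV = 7.335e6. 2^23 = 8388608 suffices, so N_min = 23.
Step size = 3/8388608 V = 357.63 nV.
Max error for round-to-nearest is LSB/2 = 179 nV.

179 nV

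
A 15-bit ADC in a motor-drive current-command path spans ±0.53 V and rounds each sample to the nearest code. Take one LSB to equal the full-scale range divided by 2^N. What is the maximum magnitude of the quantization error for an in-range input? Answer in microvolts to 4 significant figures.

16.17 µV

Full-scale range = 0.53 V − (-0.53 V) = 1.06 V.
Step size = 1.06/32768 V = 32.3486 µV.
|e|_max = LSB/2 = 16.17 µV.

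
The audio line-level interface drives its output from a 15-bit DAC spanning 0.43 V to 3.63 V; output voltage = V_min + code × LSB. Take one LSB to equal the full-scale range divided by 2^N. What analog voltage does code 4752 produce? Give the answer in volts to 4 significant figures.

Range = 3.63 − (0.43) = 3.2 V. LSB = 3.2 V / 2^15.
Output = V_min + (4752/32768) × range = 0.43 + 0.145020 × 3.2 V
      = 0.43 + 0.464063 = 0.894063 V.

0.8941 V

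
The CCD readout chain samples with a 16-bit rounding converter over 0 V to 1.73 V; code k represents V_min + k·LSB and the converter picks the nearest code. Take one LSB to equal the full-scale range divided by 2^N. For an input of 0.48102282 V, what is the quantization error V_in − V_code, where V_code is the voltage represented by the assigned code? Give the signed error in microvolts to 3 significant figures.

+3.84 µV

Full-scale range = 1.73 V. LSB = 1.73 V / 2^16 ≈ 26.40 µV.
(0.48102282 − (0)) / LSB = 0.48102282 × 65536/1.73 = 18222.1454. Nearest integer: k = 18222.
Reconstructed level: 0 + 18222 × 1.73/65536 V = 0.48101898193 V.
V_in − V_code = 0.48102282 − (0.48101898193) = +3.84 µV.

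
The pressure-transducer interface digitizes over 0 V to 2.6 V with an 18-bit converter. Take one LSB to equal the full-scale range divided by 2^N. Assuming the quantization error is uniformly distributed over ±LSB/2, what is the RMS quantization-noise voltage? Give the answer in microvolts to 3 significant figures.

Full-scale range = 2.6 V.
Step size = 2.6/262144 V = 9.9182 µV.
V_rms = LSB/√12 = 9.9182 µV / √12 = 2.86 µV.

2.86 µV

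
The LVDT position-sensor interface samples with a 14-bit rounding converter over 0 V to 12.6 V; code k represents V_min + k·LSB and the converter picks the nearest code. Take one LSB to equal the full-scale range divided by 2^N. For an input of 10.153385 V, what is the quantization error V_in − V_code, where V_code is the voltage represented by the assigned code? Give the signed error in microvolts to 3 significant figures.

−289 µV

Span = 12.6 V. LSB = 12.6 V / 2^14 ≈ 0.7690 mV.
(V_in − V_min)/LSB = (10.153385 − (0)) × 16384/12.6 = 13202.6238 → nearest code k = 13203.
V_code = 0 + (13203/16384) × 12.6 = 10.153674316 V.
V_in − V_code = 10.153385 − (10.153674316) = −289 µV.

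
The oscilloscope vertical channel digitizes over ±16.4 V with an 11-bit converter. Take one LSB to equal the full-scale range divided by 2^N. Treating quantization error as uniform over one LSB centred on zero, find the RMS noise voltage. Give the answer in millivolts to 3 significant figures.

4.62 mV

The full-scale span is 16.4 − (-16.4) = 32.8 V.
LSB = 32.8 V / 2^11 = 16.016 mV.
RMS of a uniform error over width LSB is LSB/√12 = 4.62 mV.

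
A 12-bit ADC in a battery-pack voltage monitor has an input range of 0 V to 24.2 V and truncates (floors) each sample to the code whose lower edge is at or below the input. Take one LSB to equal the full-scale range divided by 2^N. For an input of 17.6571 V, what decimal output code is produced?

Span = 24.2 V. LSB = 24.2 V / 2^12 ≈ 5.908 mV.
V_in − V_min = 17.6571 − (0) = 17.6571 V.
Divide by LSB: 17.6571 × 4096/24.2 = 2988.5736.
Truncating gives code 2988.

2988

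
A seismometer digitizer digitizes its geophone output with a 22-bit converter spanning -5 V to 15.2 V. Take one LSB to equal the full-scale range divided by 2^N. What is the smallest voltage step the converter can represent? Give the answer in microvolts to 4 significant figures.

4.816 µV

Full-scale range = 15.2 V − (-5 V) = 20.2 V.
Number of codes = 2^22 = 4194304.
LSB = 20.2 V / 2^22 = 4.816 µV.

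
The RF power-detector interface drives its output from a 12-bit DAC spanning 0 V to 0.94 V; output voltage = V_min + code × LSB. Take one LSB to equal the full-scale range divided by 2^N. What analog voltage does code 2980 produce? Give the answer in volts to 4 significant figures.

Span = 0.94 V. LSB = 0.94 V / 2^12.
V_out = V_min + code × LSB = 0 V + 2980 × 0.94 V / 4096
      = 0 + 0.683887 = 0.683887 V.

0.6839 V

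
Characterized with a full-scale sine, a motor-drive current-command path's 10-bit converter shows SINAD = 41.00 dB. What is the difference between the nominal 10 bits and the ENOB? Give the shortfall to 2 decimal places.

N_eff = (41.00 − 1.76)/6.02 = 6.5183 bits.
10 − 6.5183 = 3.48 bits below nominal.

3.48 bits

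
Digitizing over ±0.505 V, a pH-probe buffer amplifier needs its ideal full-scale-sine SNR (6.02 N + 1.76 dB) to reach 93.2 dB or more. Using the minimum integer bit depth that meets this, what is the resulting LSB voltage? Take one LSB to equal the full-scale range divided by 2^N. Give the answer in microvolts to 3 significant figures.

Range = 0.505 − (-0.505) = 1.01 V.
Solving 6.02 N ≥ 93.2 − 1.76: N ≥ 15.189. Round up → N = 16.
Step size = 1.01/65536 V = 15.4 µV.

15.4 µV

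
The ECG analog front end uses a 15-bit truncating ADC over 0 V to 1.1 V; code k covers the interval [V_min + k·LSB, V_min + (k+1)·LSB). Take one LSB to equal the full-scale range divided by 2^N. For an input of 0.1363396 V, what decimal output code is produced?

4061

Full-scale range = 1.1 V. LSB = 1.1 V / 2^15 ≈ 33.57 µV.
code = ⌊(V_in − V_min)/LSB⌋ = ⌊(V_in − V_min) × 2^15 / range⌋
     = ⌊(0.1363396 − (0)) × 32768 / 1.1⌋ = ⌊0.1363396 × 32768/1.1⌋
     = ⌊4061.433⌋ = 4061.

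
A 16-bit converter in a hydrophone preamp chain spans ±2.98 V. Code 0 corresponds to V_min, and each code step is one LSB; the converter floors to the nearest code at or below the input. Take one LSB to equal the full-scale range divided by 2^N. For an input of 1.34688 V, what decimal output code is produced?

47578

The full-scale span is 2.98 − (-2.98) = 5.96 V. LSB = 5.96 V / 2^16 ≈ 90.94 µV.
(V_in − V_min) × 2^16/range = (1.34688 − (-2.98)) × 65536/5.96 = 47578.256.
Floor → code = 47578.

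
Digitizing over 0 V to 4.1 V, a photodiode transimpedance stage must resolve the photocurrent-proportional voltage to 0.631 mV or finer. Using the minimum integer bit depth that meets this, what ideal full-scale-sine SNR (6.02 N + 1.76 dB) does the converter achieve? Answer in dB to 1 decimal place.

V_FS = 4.1 V.
Required number of levels: 4.1/0.631 mV = 6497.6; smallest N with 2^N ≥ that is 13.
6.02(13) + 1.76 = 80.02 dB.

80.0 dB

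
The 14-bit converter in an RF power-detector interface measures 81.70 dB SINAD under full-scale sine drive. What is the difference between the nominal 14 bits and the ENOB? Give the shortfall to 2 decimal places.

N_eff = (81.70 − 1.76)/6.02 = 13.2791 bits.
Lost resolution: 14 − 13.2791 = 0.7209 bits.

0.72 bits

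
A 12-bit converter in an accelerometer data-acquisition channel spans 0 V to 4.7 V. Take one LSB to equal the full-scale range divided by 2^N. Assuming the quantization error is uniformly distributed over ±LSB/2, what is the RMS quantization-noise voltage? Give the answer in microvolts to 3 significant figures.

Range is 4.7 V.
Step size = 4.7/4096 V = 1.1475 mV.
RMS of a uniform error over width LSB is LSB/√12 = 331 µV.

331 µV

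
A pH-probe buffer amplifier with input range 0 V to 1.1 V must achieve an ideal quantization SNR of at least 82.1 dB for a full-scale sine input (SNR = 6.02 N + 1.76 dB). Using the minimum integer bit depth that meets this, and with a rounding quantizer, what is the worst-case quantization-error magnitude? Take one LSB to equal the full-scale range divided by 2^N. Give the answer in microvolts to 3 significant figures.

Range is 1.1 V.
N ≥ (82.1 − 1.76)/6.02 = 13.346 → N_min = 14.
One LSB is 1.1 V / 16384 = 67.139 µV.
Half an LSB is 33.6 µV.

33.6 µV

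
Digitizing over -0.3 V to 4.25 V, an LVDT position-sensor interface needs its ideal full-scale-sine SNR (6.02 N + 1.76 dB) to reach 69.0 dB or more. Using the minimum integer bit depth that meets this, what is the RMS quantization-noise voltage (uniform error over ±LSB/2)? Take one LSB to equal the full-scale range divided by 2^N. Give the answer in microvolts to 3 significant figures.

Range = 4.25 − (-0.3) = 4.55 V.
6.02 N + 1.76 ≥ 69.0 gives N ≥ 11.169, so the minimum integer is 12.
LSB = 4.55 V ÷ 2^12 = 4.55/4096 V = 1.1108 mV.
V_rms = LSB/√12 = 321 µV.

321 µV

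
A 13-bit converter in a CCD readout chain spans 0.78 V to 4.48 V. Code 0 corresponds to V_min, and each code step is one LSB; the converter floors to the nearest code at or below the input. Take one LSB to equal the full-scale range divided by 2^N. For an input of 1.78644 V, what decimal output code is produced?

The full-scale span is 4.48 − (0.78) = 3.7 V. LSB = 3.7 V / 2^13 ≈ 451.7 µV.
code = ⌊(V_in − V_min)/LSB⌋ = ⌊(V_in − V_min) × 2^13 / range⌋
     = ⌊(1.78644 − (0.78)) × 8192 / 3.7⌋ = ⌊1.00644 × 8192/3.7⌋
     = ⌊2228.313⌋ = 2228.

2228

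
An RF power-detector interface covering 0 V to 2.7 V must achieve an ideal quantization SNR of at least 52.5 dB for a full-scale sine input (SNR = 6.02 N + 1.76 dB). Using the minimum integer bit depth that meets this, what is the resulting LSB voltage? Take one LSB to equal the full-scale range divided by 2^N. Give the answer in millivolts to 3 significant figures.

V_FS = 2.7 V.
6.02 N + 1.76 ≥ 52.5 gives N ≥ 8.429, so the minimum integer is 9.
LSB = 2.7 V ÷ 2^9 = 2.7/512 V = 5.27 mV.

5.27 mV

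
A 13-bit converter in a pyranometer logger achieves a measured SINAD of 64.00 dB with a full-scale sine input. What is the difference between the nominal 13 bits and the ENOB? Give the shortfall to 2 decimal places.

2.66 bits

Effective bits = (64.00 − 1.76)/6.02 = 10.3389.
Lost resolution: 13 − 10.3389 = 2.6611 bits.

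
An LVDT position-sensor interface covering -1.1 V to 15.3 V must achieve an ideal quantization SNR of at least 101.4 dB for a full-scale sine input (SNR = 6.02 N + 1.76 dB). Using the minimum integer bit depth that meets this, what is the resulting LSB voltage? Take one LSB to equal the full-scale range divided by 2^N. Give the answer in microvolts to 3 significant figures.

Range = 15.3 − (-1.1) = 16.4 V.
6.02 N + 1.76 ≥ 101.4 gives N ≥ 16.551, so the minimum integer is 17.
One LSB is 16.4 V / 131072 = 125 µV.

125 µV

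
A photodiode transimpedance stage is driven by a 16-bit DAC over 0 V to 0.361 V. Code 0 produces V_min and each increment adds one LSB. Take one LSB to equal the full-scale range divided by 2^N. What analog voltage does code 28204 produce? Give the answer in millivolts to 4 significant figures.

155.4 mV

Full-scale range = 0.361 V. LSB = 0.361 V / 2^16.
Output = V_min + (28204/65536) × range = 0 + 0.430359 × 0.361 V
      = 0 + 0.155360 = 0.155360 V.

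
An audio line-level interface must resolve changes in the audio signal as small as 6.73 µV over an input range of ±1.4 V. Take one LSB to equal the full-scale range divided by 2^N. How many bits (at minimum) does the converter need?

19 bits

Range = 1.4 − (-1.4) = 2.8 V.
2.8 V / 6.73 µV = 416000. Since 2^18 = 262144 and 2^19 = 524288, N = 19.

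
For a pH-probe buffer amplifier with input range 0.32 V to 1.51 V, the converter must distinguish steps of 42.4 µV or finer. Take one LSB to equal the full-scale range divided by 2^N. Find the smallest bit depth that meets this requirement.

Full-scale range = 1.51 V − (0.32 V) = 1.19 V.
Need 2^N ≥ 1.19 V / 42.4 µV = 28070 → N_min = 15.

15 bits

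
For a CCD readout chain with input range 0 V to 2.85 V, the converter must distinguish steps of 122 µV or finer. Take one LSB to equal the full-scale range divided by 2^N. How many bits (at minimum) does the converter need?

15 bits

V_FS = 2.85 V.
Required number of levels: 2.85/122 µV = 23361; smallest N with 2^N ≥ that is 15.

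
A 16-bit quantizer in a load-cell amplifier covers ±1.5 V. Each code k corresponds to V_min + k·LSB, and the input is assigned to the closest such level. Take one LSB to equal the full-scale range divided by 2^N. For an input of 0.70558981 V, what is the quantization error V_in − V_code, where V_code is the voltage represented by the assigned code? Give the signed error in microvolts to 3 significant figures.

−7.11 µV

Full-scale range = 1.5 V − (-1.5 V) = 3 V. LSB = 3 V / 2^16 ≈ 45.78 µV.
(0.70558981 − (-1.5)) / LSB = 2.20558981 × 65536/3 = 48181.8446. Nearest integer: k = 48182.
V_code = V_min + k × range/2^16 = -1.5 + 48182 × 3/65536 = 0.70559692383 V.
V_in − V_code = 0.70558981 − (0.70559692383) = −7.11 µV.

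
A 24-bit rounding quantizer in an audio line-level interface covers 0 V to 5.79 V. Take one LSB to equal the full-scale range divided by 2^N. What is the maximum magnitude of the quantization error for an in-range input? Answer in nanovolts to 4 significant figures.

172.6 nV

Full-scale range = 5.79 V.
One LSB is 5.79 V / 16777216 = 345.111 nV.
A rounding quantizer has |error| ≤ LSB/2 = 172.6 nV.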